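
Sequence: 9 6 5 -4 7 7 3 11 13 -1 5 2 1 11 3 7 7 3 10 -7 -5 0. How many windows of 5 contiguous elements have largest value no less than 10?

9 6 5 -4 7 → max 9
6 5 -4 7 7 → max 7
5 -4 7 7 3 → max 7
-4 7 7 3 11 → max 11  ≥ 10 ✓
7 7 3 11 13 → max 13  ≥ 10 ✓
7 3 11 13 -1 → max 13  ≥ 10 ✓
3 11 13 -1 5 → max 13  ≥ 10 ✓
11 13 -1 5 2 → max 13  ≥ 10 ✓
13 -1 5 2 1 → max 13  ≥ 10 ✓
-1 5 2 1 11 → max 11  ≥ 10 ✓
5 2 1 11 3 → max 11  ≥ 10 ✓
2 1 11 3 7 → max 11  ≥ 10 ✓
1 11 3 7 7 → max 11  ≥ 10 ✓
11 3 7 7 3 → max 11  ≥ 10 ✓
3 7 7 3 10 → max 10  ≥ 10 ✓
7 7 3 10 -7 → max 10  ≥ 10 ✓
7 3 10 -7 -5 → max 10  ≥ 10 ✓
3 10 -7 -5 0 → max 10  ≥ 10 ✓
15 windows satisfy the condition.

15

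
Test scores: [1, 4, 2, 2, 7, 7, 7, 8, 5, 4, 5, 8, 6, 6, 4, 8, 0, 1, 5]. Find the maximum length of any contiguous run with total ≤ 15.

→ 1: sum 1, len 1
→ 4: sum 5, len 2
→ 2: sum 7, len 3
→ 2: sum 9, len 4
→ 7 (dropped 1): sum 15, len 4
→ 7 (dropped 4, 2, 2): sum 14, len 2
→ 7 (dropped 7): sum 14, len 2
→ 8 (dropped 7): sum 15, len 2
→ 5 (dropped 7): sum 13, len 2
→ 4 (dropped 8): sum 9, len 2
→ 5: sum 14, len 3
→ 8 (dropped 5, 4): sum 13, len 2
→ 6 (dropped 5): sum 14, len 2
→ 6 (dropped 8): sum 12, len 2
→ 4 (dropped 6): sum 10, len 2
→ 8 (dropped 6): sum 12, len 2
→ 0: sum 12, len 3
→ 1: sum 13, len 4
→ 5 (dropped 4): sum 14, len 4
Longest length seen: 4.

4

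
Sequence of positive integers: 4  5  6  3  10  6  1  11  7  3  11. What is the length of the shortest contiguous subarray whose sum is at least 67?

add 4: running sum 4 < 67
add 5: running sum 9 < 67
add 6: running sum 15 < 67
add 3: running sum 18 < 67
add 10: running sum 28 < 67
add 6: running sum 34 < 67
add 1: running sum 35 < 67
add 11: running sum 46 < 67
add 7: running sum 53 < 67
add 3: running sum 56 < 67
end 10: [4, 5, 6, 3, 10, 6, 1, 11, 7, 3, 11] sum 67, len 11
Shortest qualifying length: 11.

11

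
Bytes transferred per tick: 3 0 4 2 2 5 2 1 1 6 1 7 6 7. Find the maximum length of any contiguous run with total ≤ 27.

11

[3] sum 3 len 1
[3, 0] sum 3 len 2
[3, 0, 4] sum 7 len 3
[3, 0, 4, 2] sum 9 len 4
[3, 0, 4, 2, 2] sum 11 len 5
[3, 0, 4, 2, 2, 5] sum 16 len 6
[3, 0, 4, 2, 2, 5, 2] sum 18 len 7
[3, 0, 4, 2, 2, 5, 2, 1] sum 19 len 8
[3, 0, 4, 2, 2, 5, 2, 1, 1] sum 20 len 9
[3, 0, 4, 2, 2, 5, 2, 1, 1, 6] sum 26 len 10
[3, 0, 4, 2, 2, 5, 2, 1, 1, 6, 1] sum 27 len 11
[2, 2, 5, 2, 1, 1, 6, 1, 7] sum 27 len 9
[2, 1, 1, 6, 1, 7, 6] sum 24 len 7
[6, 1, 7, 6, 7] sum 27 len 5
Longest length seen: 11.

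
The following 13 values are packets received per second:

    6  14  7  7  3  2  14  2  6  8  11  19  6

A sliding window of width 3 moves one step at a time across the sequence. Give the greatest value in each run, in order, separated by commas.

(6, 14, 7) → max 14
(14, 7, 7) → max 14
(7, 7, 3) → max 7
(7, 3, 2) → max 7
(3, 2, 14) → max 14
(2, 14, 2) → max 14
(14, 2, 6) → max 14
(2, 6, 8) → max 8
(6, 8, 11) → max 11
(8, 11, 19) → max 19
(11, 19, 6) → max 19

14, 14, 7, 7, 14, 14, 14, 8, 11, 19, 19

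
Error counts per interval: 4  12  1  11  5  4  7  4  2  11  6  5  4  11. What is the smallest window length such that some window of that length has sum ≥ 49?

add 4: running sum 4 < 49
add 12: running sum 16 < 49
add 1: running sum 17 < 49
add 11: running sum 28 < 49
add 5: running sum 33 < 49
add 4: running sum 37 < 49
add 7: running sum 44 < 49
add 4: running sum 48 < 49
add 2: shortest ending here [4, 12, 1, 11, 5, 4, 7, 4, 2] sum 50, len 9
add 11: shortest ending here [12, 1, 11, 5, 4, 7, 4, 2, 11] sum 57, len 9
add 6: shortest ending here [11, 5, 4, 7, 4, 2, 11, 6] sum 50, len 8
add 5: shortest ending here [11, 5, 4, 7, 4, 2, 11, 6, 5] sum 55, len 9
add 4: shortest ending here [11, 5, 4, 7, 4, 2, 11, 6, 5, 4] sum 59, len 10
add 11: shortest ending here [7, 4, 2, 11, 6, 5, 4, 11] sum 50, len 8
Shortest qualifying length: 8.

8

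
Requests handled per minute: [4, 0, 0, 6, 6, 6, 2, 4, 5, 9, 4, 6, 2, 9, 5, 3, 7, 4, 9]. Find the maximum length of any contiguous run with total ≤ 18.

5

add 4: [4] sum 4, len 1
add 0: [4, 0] sum 4, len 2
add 0: [4, 0, 0] sum 4, len 3
add 6: [4, 0, 0, 6] sum 10, len 4
add 6: [4, 0, 0, 6, 6] sum 16, len 5
add 6: [0, 0, 6, 6, 6] sum 18, len 5
add 2: [6, 6, 2] sum 14, len 3
add 4: [6, 6, 2, 4] sum 18, len 4
add 5: [6, 2, 4, 5] sum 17, len 4
add 9: [4, 5, 9] sum 18, len 3
add 4: [5, 9, 4] sum 18, len 3
add 6: [4, 6] sum 10, len 2
add 2: [4, 6, 2] sum 12, len 3
add 9: [6, 2, 9] sum 17, len 3
add 5: [2, 9, 5] sum 16, len 3
add 3: [9, 5, 3] sum 17, len 3
add 7: [5, 3, 7] sum 15, len 3
add 4: [3, 7, 4] sum 14, len 3
add 9: [4, 9] sum 13, len 2
Longest length seen: 5.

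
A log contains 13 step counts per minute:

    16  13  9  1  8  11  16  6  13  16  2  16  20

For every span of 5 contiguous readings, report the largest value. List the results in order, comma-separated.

16, 13, 16, 16, 16, 16, 16, 16, 20

Sliding a size-5 window across the 13 values:
(16, 13, 9, 1, 8) → max 16
(13, 9, 1, 8, 11) → max 13
(9, 1, 8, 11, 16) → max 16
(1, 8, 11, 16, 6) → max 16
(8, 11, 16, 6, 13) → max 16
(11, 16, 6, 13, 16) → max 16
(16, 6, 13, 16, 2) → max 16
(6, 13, 16, 2, 16) → max 16
(13, 16, 2, 16, 20) → max 20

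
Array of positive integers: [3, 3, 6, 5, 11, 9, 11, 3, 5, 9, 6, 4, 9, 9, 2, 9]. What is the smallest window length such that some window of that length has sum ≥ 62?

9

add 3: running sum 3 < 62
add 3: running sum 6 < 62
add 6: running sum 12 < 62
add 5: running sum 17 < 62
add 11: running sum 28 < 62
add 9: running sum 37 < 62
add 11: running sum 48 < 62
add 3: running sum 51 < 62
add 5: running sum 56 < 62
add 9: shortest ending here [3, 6, 5, 11, 9, 11, 3, 5, 9] sum 62, len 9
add 6: shortest ending here [6, 5, 11, 9, 11, 3, 5, 9, 6] sum 65, len 9
add 4: shortest ending here [5, 11, 9, 11, 3, 5, 9, 6, 4] sum 63, len 9
add 9: shortest ending here [11, 9, 11, 3, 5, 9, 6, 4, 9] sum 67, len 9
add 9: shortest ending here [9, 11, 3, 5, 9, 6, 4, 9, 9] sum 65, len 9
add 2: shortest ending here [9, 11, 3, 5, 9, 6, 4, 9, 9, 2] sum 67, len 10
add 9: shortest ending here [11, 3, 5, 9, 6, 4, 9, 9, 2, 9] sum 67, len 10
Shortest qualifying length: 9.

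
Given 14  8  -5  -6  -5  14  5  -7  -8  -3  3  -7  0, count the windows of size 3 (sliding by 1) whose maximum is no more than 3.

14 8 -5 → max 14
8 -5 -6 → max 8
-5 -6 -5 → max -5  ≤ 3 ✓
-6 -5 14 → max 14
-5 14 5 → max 14
14 5 -7 → max 14
5 -7 -8 → max 5
-7 -8 -3 → max -3  ≤ 3 ✓
-8 -3 3 → max 3  ≤ 3 ✓
-3 3 -7 → max 3  ≤ 3 ✓
3 -7 0 → max 3  ≤ 3 ✓
5 windows satisfy the condition.

5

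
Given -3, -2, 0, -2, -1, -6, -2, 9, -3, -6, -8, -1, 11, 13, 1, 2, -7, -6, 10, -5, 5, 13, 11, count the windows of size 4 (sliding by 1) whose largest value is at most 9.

10

[-3, -2, 0, -2] → max 0  ≤ 9 ✓
[-2, 0, -2, -1] → max 0  ≤ 9 ✓
[0, -2, -1, -6] → max 0  ≤ 9 ✓
[-2, -1, -6, -2] → max -1  ≤ 9 ✓
[-1, -6, -2, 9] → max 9  ≤ 9 ✓
[-6, -2, 9, -3] → max 9  ≤ 9 ✓
[-2, 9, -3, -6] → max 9  ≤ 9 ✓
[9, -3, -6, -8] → max 9  ≤ 9 ✓
[-3, -6, -8, -1] → max -1  ≤ 9 ✓
[-6, -8, -1, 11] → max 11
[-8, -1, 11, 13] → max 13
[-1, 11, 13, 1] → max 13
[11, 13, 1, 2] → max 13
[13, 1, 2, -7] → max 13
[1, 2, -7, -6] → max 2  ≤ 9 ✓
[2, -7, -6, 10] → max 10
[-7, -6, 10, -5] → max 10
[-6, 10, -5, 5] → max 10
[10, -5, 5, 13] → max 13
[-5, 5, 13, 11] → max 13
10 windows satisfy the condition.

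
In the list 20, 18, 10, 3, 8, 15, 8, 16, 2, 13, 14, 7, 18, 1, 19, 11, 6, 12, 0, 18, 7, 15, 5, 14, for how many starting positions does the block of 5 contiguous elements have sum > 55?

4

[20, 18, 10, 3, 8] → sum 59  > 55 ✓
[18, 10, 3, 8, 15] → sum 54
[10, 3, 8, 15, 8] → sum 44
[3, 8, 15, 8, 16] → sum 50
[8, 15, 8, 16, 2] → sum 49
[15, 8, 16, 2, 13] → sum 54
[8, 16, 2, 13, 14] → sum 53
[16, 2, 13, 14, 7] → sum 52
[2, 13, 14, 7, 18] → sum 54
[13, 14, 7, 18, 1] → sum 53
[14, 7, 18, 1, 19] → sum 59  > 55 ✓
[7, 18, 1, 19, 11] → sum 56  > 55 ✓
[18, 1, 19, 11, 6] → sum 55
[1, 19, 11, 6, 12] → sum 49
[19, 11, 6, 12, 0] → sum 48
[11, 6, 12, 0, 18] → sum 47
[6, 12, 0, 18, 7] → sum 43
[12, 0, 18, 7, 15] → sum 52
[0, 18, 7, 15, 5] → sum 45
[18, 7, 15, 5, 14] → sum 59  > 55 ✓
4 windows satisfy the condition.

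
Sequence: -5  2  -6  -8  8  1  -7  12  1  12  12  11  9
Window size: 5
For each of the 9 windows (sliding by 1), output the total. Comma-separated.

-9, -3, -12, 6, 15, 19, 30, 48, 45

[-5, 2, -6, -8, 8] → sum -9
[2, -6, -8, 8, 1] → sum -3
[-6, -8, 8, 1, -7] → sum -12
[-8, 8, 1, -7, 12] → sum 6
[8, 1, -7, 12, 1] → sum 15
[1, -7, 12, 1, 12] → sum 19
[-7, 12, 1, 12, 12] → sum 30
[12, 1, 12, 12, 11] → sum 48
[1, 12, 12, 11, 9] → sum 45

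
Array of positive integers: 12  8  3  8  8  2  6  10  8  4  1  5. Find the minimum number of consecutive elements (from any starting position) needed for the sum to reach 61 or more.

9

Extend right; whenever the sum reaches 61, record the length and shrink from the left:
add 12: running sum 12 < 61
add 8: running sum 20 < 61
add 3: running sum 23 < 61
add 8: running sum 31 < 61
add 8: running sum 39 < 61
add 2: running sum 41 < 61
add 6: running sum 47 < 61
add 10: running sum 57 < 61
end 8: [12, 8, 3, 8, 8, 2, 6, 10, 8] sum 65, len 9
end 9: [12, 8, 3, 8, 8, 2, 6, 10, 8, 4] sum 69, len 10
end 10: [12, 8, 3, 8, 8, 2, 6, 10, 8, 4, 1] sum 70, len 11
end 11: [8, 3, 8, 8, 2, 6, 10, 8, 4, 1, 5] sum 63, len 11
Shortest qualifying length: 9.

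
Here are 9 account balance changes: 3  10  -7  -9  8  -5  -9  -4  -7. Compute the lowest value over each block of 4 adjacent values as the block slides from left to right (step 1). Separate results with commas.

-9, -9, -9, -9, -9, -9

(3, 10, -7, -9) → min -9
(10, -7, -9, 8) → min -9
(-7, -9, 8, -5) → min -9
(-9, 8, -5, -9) → min -9
(8, -5, -9, -4) → min -9
(-5, -9, -4, -7) → min -9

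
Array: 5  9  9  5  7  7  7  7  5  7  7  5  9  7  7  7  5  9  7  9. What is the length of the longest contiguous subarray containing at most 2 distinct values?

add 5: window [5] (1 distinct), len 1
add 9: window [5, 9] (2 distinct), len 2
add 9: window [5, 9, 9] (2 distinct), len 3
add 5: window [5, 9, 9, 5] (2 distinct), len 4
add 7: window [5, 7] (2 distinct), len 2
add 7: window [5, 7, 7] (2 distinct), len 3
add 7: window [5, 7, 7, 7] (2 distinct), len 4
add 7: window [5, 7, 7, 7, 7] (2 distinct), len 5
add 5: window [5, 7, 7, 7, 7, 5] (2 distinct), len 6
add 7: window [5, 7, 7, 7, 7, 5, 7] (2 distinct), len 7
add 7: window [5, 7, 7, 7, 7, 5, 7, 7] (2 distinct), len 8
add 5: window [5, 7, 7, 7, 7, 5, 7, 7, 5] (2 distinct), len 9
add 9: window [5, 9] (2 distinct), len 2
add 7: window [9, 7] (2 distinct), len 2
add 7: window [9, 7, 7] (2 distinct), len 3
add 7: window [9, 7, 7, 7] (2 distinct), len 4
add 5: window [7, 7, 7, 5] (2 distinct), len 4
add 9: window [5, 9] (2 distinct), len 2
add 7: window [9, 7] (2 distinct), len 2
add 9: window [9, 7, 9] (2 distinct), len 3
Longest length with ≤2 distinct: 9.

9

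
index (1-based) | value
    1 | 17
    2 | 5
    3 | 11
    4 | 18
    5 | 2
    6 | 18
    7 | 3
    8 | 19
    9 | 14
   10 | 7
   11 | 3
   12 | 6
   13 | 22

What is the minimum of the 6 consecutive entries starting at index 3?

2

Elements at indices 3..8: 11, 18, 2, 18, 3, 19
min(11, 18, 2, 18, 3, 19) = 2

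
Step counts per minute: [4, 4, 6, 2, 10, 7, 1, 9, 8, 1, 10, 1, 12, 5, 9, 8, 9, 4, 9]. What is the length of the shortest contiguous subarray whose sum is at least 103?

Extend right; whenever the sum reaches 103, record the length and shrink from the left:
add 4: running sum 4 < 103
add 4: running sum 8 < 103
add 6: running sum 14 < 103
add 2: running sum 16 < 103
add 10: running sum 26 < 103
add 7: running sum 33 < 103
add 1: running sum 34 < 103
add 9: running sum 43 < 103
add 8: running sum 51 < 103
add 1: running sum 52 < 103
add 10: running sum 62 < 103
add 1: running sum 63 < 103
add 12: running sum 75 < 103
add 5: running sum 80 < 103
add 9: running sum 89 < 103
add 8: running sum 97 < 103
add 9: shortest ending here [4, 4, 6, 2, 10, 7, 1, 9, 8, 1, 10, 1, 12, 5, 9, 8, 9] sum 106, len 17
add 4: shortest ending here [4, 6, 2, 10, 7, 1, 9, 8, 1, 10, 1, 12, 5, 9, 8, 9, 4] sum 106, len 17
add 9: shortest ending here [10, 7, 1, 9, 8, 1, 10, 1, 12, 5, 9, 8, 9, 4, 9] sum 103, len 15
Shortest qualifying length: 15.

15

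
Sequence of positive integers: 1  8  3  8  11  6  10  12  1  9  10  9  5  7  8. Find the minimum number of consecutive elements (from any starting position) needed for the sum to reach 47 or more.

5

add 1: running sum 1 < 47
add 8: running sum 9 < 47
add 3: running sum 12 < 47
add 8: running sum 20 < 47
add 11: running sum 31 < 47
add 6: running sum 37 < 47
add 10: shortest ending here [1, 8, 3, 8, 11, 6, 10] sum 47, len 7
add 12: shortest ending here [8, 11, 6, 10, 12] sum 47, len 5
add 1: shortest ending here [8, 11, 6, 10, 12, 1] sum 48, len 6
add 9: shortest ending here [11, 6, 10, 12, 1, 9] sum 49, len 6
add 10: shortest ending here [6, 10, 12, 1, 9, 10] sum 48, len 6
add 9: shortest ending here [10, 12, 1, 9, 10, 9] sum 51, len 6
add 5: shortest ending here [10, 12, 1, 9, 10, 9, 5] sum 56, len 7
add 7: shortest ending here [12, 1, 9, 10, 9, 5, 7] sum 53, len 7
add 8: shortest ending here [9, 10, 9, 5, 7, 8] sum 48, len 6
Shortest qualifying length: 5.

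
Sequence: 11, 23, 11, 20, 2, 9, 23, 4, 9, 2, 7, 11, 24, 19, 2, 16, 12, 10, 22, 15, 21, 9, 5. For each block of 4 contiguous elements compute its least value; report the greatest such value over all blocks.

11

(11, 23, 11, 20) → min 11
(23, 11, 20, 2) → min 2
(11, 20, 2, 9) → min 2
(20, 2, 9, 23) → min 2
(2, 9, 23, 4) → min 2
(9, 23, 4, 9) → min 4
(23, 4, 9, 2) → min 2
(4, 9, 2, 7) → min 2
(9, 2, 7, 11) → min 2
(2, 7, 11, 24) → min 2
(7, 11, 24, 19) → min 7
(11, 24, 19, 2) → min 2
(24, 19, 2, 16) → min 2
(19, 2, 16, 12) → min 2
(2, 16, 12, 10) → min 2
(16, 12, 10, 22) → min 10
(12, 10, 22, 15) → min 10
(10, 22, 15, 21) → min 10
(22, 15, 21, 9) → min 9
(15, 21, 9, 5) → min 5
Greatest of these is 11.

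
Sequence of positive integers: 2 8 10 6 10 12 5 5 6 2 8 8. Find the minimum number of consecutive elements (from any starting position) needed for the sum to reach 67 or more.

Extend right; whenever the sum reaches 67, record the length and shrink from the left:
add 2: running sum 2 < 67
add 8: running sum 10 < 67
add 10: running sum 20 < 67
add 6: running sum 26 < 67
add 10: running sum 36 < 67
add 12: running sum 48 < 67
add 5: running sum 53 < 67
add 5: running sum 58 < 67
add 6: running sum 64 < 67
add 2: running sum 66 < 67
end 10: [8, 10, 6, 10, 12, 5, 5, 6, 2, 8] sum 72, len 10
end 11: [10, 6, 10, 12, 5, 5, 6, 2, 8, 8] sum 72, len 10
Shortest qualifying length: 10.

10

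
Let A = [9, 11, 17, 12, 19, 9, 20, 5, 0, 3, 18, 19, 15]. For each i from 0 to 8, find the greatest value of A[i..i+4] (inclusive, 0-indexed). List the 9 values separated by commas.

Sliding a size-5 window across the 13 values:
[9, 11, 17, 12, 19] → max 19
[11, 17, 12, 19, 9] → max 19
[17, 12, 19, 9, 20] → max 20
[12, 19, 9, 20, 5] → max 20
[19, 9, 20, 5, 0] → max 20
[9, 20, 5, 0, 3] → max 20
[20, 5, 0, 3, 18] → max 20
[5, 0, 3, 18, 19] → max 19
[0, 3, 18, 19, 15] → max 19

19, 19, 20, 20, 20, 20, 20, 19, 19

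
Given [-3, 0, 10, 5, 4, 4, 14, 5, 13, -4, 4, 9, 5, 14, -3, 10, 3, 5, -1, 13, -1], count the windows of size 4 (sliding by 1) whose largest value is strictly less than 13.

6

(-3, 0, 10, 5) → max 10  < 13 ✓
(0, 10, 5, 4) → max 10  < 13 ✓
(10, 5, 4, 4) → max 10  < 13 ✓
(5, 4, 4, 14) → max 14
(4, 4, 14, 5) → max 14
(4, 14, 5, 13) → max 14
(14, 5, 13, -4) → max 14
(5, 13, -4, 4) → max 13
(13, -4, 4, 9) → max 13
(-4, 4, 9, 5) → max 9  < 13 ✓
(4, 9, 5, 14) → max 14
(9, 5, 14, -3) → max 14
(5, 14, -3, 10) → max 14
(14, -3, 10, 3) → max 14
(-3, 10, 3, 5) → max 10  < 13 ✓
(10, 3, 5, -1) → max 10  < 13 ✓
(3, 5, -1, 13) → max 13
(5, -1, 13, -1) → max 13
6 windows satisfy the condition.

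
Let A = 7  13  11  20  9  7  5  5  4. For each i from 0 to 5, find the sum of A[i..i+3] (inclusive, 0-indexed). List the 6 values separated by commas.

(7, 13, 11, 20) → sum 51
(13, 11, 20, 9) → sum 53
(11, 20, 9, 7) → sum 47
(20, 9, 7, 5) → sum 41
(9, 7, 5, 5) → sum 26
(7, 5, 5, 4) → sum 21

51, 53, 47, 41, 26, 21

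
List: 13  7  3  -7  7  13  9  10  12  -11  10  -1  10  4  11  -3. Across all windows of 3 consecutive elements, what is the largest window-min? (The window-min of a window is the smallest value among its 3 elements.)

Each size-3 window and its min:
13 7 3 → min 3
7 3 -7 → min -7
3 -7 7 → min -7
-7 7 13 → min -7
7 13 9 → min 7
13 9 10 → min 9
9 10 12 → min 9
10 12 -11 → min -11
12 -11 10 → min -11
-11 10 -1 → min -11
10 -1 10 → min -1
-1 10 4 → min -1
10 4 11 → min 4
4 11 -3 → min -3
Largest of these is 9.

9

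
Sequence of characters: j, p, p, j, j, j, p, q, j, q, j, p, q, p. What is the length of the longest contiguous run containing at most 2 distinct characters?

7

add j: window [j] (1 distinct), len 1
add p: window [j, p] (2 distinct), len 2
add p: window [j, p, p] (2 distinct), len 3
add j: window [j, p, p, j] (2 distinct), len 4
add j: window [j, p, p, j, j] (2 distinct), len 5
add j: window [j, p, p, j, j, j] (2 distinct), len 6
add p: window [j, p, p, j, j, j, p] (2 distinct), len 7
add q: window [p, q] (2 distinct), len 2
add j: window [q, j] (2 distinct), len 2
add q: window [q, j, q] (2 distinct), len 3
add j: window [q, j, q, j] (2 distinct), len 4
add p: window [j, p] (2 distinct), len 2
add q: window [p, q] (2 distinct), len 2
add p: window [p, q, p] (2 distinct), len 3
Longest length with ≤2 distinct: 7.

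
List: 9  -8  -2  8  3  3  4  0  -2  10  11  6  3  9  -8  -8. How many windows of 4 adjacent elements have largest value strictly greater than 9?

9 -8 -2 8 → max 9
-8 -2 8 3 → max 8
-2 8 3 3 → max 8
8 3 3 4 → max 8
3 3 4 0 → max 4
3 4 0 -2 → max 4
4 0 -2 10 → max 10  > 9 ✓
0 -2 10 11 → max 11  > 9 ✓
-2 10 11 6 → max 11  > 9 ✓
10 11 6 3 → max 11  > 9 ✓
11 6 3 9 → max 11  > 9 ✓
6 3 9 -8 → max 9
3 9 -8 -8 → max 9
5 windows satisfy the condition.

5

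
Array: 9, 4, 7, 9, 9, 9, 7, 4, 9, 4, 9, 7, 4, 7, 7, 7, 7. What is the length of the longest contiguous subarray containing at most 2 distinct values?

6

[9] 1 distinct, len 1
[9, 4] 2 distinct, len 2
[4, 7] 2 distinct, len 2
[7, 9] 2 distinct, len 2
[7, 9, 9] 2 distinct, len 3
[7, 9, 9, 9] 2 distinct, len 4
[7, 9, 9, 9, 7] 2 distinct, len 5
[7, 4] 2 distinct, len 2
[4, 9] 2 distinct, len 2
[4, 9, 4] 2 distinct, len 3
[4, 9, 4, 9] 2 distinct, len 4
[9, 7] 2 distinct, len 2
[7, 4] 2 distinct, len 2
[7, 4, 7] 2 distinct, len 3
[7, 4, 7, 7] 2 distinct, len 4
[7, 4, 7, 7, 7] 2 distinct, len 5
[7, 4, 7, 7, 7, 7] 2 distinct, len 6
Longest length with ≤2 distinct: 6.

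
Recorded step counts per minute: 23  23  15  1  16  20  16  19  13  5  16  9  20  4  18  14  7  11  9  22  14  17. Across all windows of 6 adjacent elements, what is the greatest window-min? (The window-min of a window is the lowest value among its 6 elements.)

7

Each size-6 window and its min:
23 23 15 1 16 20 → min 1
23 15 1 16 20 16 → min 1
15 1 16 20 16 19 → min 1
1 16 20 16 19 13 → min 1
16 20 16 19 13 5 → min 5
20 16 19 13 5 16 → min 5
16 19 13 5 16 9 → min 5
19 13 5 16 9 20 → min 5
13 5 16 9 20 4 → min 4
5 16 9 20 4 18 → min 4
16 9 20 4 18 14 → min 4
9 20 4 18 14 7 → min 4
20 4 18 14 7 11 → min 4
4 18 14 7 11 9 → min 4
18 14 7 11 9 22 → min 7
14 7 11 9 22 14 → min 7
7 11 9 22 14 17 → min 7
Greatest of these is 7.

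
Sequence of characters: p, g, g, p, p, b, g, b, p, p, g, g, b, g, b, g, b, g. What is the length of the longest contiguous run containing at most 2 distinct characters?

[p] 1 distinct, len 1
[p, g] 2 distinct, len 2
[p, g, g] 2 distinct, len 3
[p, g, g, p] 2 distinct, len 4
[p, g, g, p, p] 2 distinct, len 5
[p, p, b] 2 distinct, len 3
[b, g] 2 distinct, len 2
[b, g, b] 2 distinct, len 3
[b, p] 2 distinct, len 2
[b, p, p] 2 distinct, len 3
[p, p, g] 2 distinct, len 3
[p, p, g, g] 2 distinct, len 4
[g, g, b] 2 distinct, len 3
[g, g, b, g] 2 distinct, len 4
[g, g, b, g, b] 2 distinct, len 5
[g, g, b, g, b, g] 2 distinct, len 6
[g, g, b, g, b, g, b] 2 distinct, len 7
[g, g, b, g, b, g, b, g] 2 distinct, len 8
Longest length with ≤2 distinct: 8.

8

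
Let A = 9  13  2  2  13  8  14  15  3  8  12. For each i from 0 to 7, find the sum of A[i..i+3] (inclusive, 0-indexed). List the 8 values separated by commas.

Sliding a size-4 window across the 11 values:
[9, 13, 2, 2] → sum 26
[13, 2, 2, 13] → sum 30
[2, 2, 13, 8] → sum 25
[2, 13, 8, 14] → sum 37
[13, 8, 14, 15] → sum 50
[8, 14, 15, 3] → sum 40
[14, 15, 3, 8] → sum 40
[15, 3, 8, 12] → sum 38

26, 30, 25, 37, 50, 40, 40, 38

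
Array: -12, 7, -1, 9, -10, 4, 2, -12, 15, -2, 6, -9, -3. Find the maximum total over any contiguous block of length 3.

[-12, 7, -1] → sum -6
[7, -1, 9] → sum 15
[-1, 9, -10] → sum -2
[9, -10, 4] → sum 3
[-10, 4, 2] → sum -4
[4, 2, -12] → sum -6
[2, -12, 15] → sum 5
[-12, 15, -2] → sum 1
[15, -2, 6] → sum 19
[-2, 6, -9] → sum -5
[6, -9, -3] → sum -6
Maximum of these is 19.

19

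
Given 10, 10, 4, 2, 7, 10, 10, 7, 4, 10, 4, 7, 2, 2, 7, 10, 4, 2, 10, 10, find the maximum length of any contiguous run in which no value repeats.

add 10: [10] len 1
add 10 (repeat 10, move left end past it): [10] len 1
add 4: [10, 4] len 2
add 2: [10, 4, 2] len 3
add 7: [10, 4, 2, 7] len 4
add 10 (repeat 10, move left end past it): [4, 2, 7, 10] len 4
add 10 (repeat 10, move left end past it): [10] len 1
add 7: [10, 7] len 2
add 4: [10, 7, 4] len 3
add 10 (repeat 10, move left end past it): [7, 4, 10] len 3
add 4 (repeat 4, move left end past it): [10, 4] len 2
add 7: [10, 4, 7] len 3
add 2: [10, 4, 7, 2] len 4
add 2 (repeat 2, move left end past it): [2] len 1
add 7: [2, 7] len 2
add 10: [2, 7, 10] len 3
add 4: [2, 7, 10, 4] len 4
add 2 (repeat 2, move left end past it): [7, 10, 4, 2] len 4
add 10 (repeat 10, move left end past it): [4, 2, 10] len 3
add 10 (repeat 10, move left end past it): [10] len 1
Longest all-distinct length: 4.

4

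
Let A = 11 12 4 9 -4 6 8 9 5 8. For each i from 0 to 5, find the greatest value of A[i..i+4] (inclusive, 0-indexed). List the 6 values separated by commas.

12, 12, 9, 9, 9, 9

[11, 12, 4, 9, -4] → max 12
[12, 4, 9, -4, 6] → max 12
[4, 9, -4, 6, 8] → max 9
[9, -4, 6, 8, 9] → max 9
[-4, 6, 8, 9, 5] → max 9
[6, 8, 9, 5, 8] → max 9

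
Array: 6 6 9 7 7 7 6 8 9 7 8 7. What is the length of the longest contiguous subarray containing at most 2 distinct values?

4

Extend right; when distinct count exceeds 2, shrink from the left:
[6] 1 distinct, len 1
[6, 6] 1 distinct, len 2
[6, 6, 9] 2 distinct, len 3
[9, 7] 2 distinct, len 2
[9, 7, 7] 2 distinct, len 3
[9, 7, 7, 7] 2 distinct, len 4
[7, 7, 7, 6] 2 distinct, len 4
[6, 8] 2 distinct, len 2
[8, 9] 2 distinct, len 2
[9, 7] 2 distinct, len 2
[7, 8] 2 distinct, len 2
[7, 8, 7] 2 distinct, len 3
Longest length with ≤2 distinct: 4.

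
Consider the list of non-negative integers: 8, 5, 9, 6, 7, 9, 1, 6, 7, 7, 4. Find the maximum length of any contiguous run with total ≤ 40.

Extend to the right; shrink from the left whenever the sum exceeds 40:
add 8: [8] sum 8, len 1
add 5: [8, 5] sum 13, len 2
add 9: [8, 5, 9] sum 22, len 3
add 6: [8, 5, 9, 6] sum 28, len 4
add 7: [8, 5, 9, 6, 7] sum 35, len 5
add 9: [5, 9, 6, 7, 9] sum 36, len 5
add 1: [5, 9, 6, 7, 9, 1] sum 37, len 6
add 6: [9, 6, 7, 9, 1, 6] sum 38, len 6
add 7: [6, 7, 9, 1, 6, 7] sum 36, len 6
add 7: [7, 9, 1, 6, 7, 7] sum 37, len 6
add 4: [9, 1, 6, 7, 7, 4] sum 34, len 6
Longest length seen: 6.

6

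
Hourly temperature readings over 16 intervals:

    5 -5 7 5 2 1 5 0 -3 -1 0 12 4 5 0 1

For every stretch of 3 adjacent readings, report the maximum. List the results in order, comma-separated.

7, 7, 7, 5, 5, 5, 5, 0, 0, 12, 12, 12, 5, 5

Sliding a size-3 window across the 16 values:
(5, -5, 7) → max 7
(-5, 7, 5) → max 7
(7, 5, 2) → max 7
(5, 2, 1) → max 5
(2, 1, 5) → max 5
(1, 5, 0) → max 5
(5, 0, -3) → max 5
(0, -3, -1) → max 0
(-3, -1, 0) → max 0
(-1, 0, 12) → max 12
(0, 12, 4) → max 12
(12, 4, 5) → max 12
(4, 5, 0) → max 5
(5, 0, 1) → max 5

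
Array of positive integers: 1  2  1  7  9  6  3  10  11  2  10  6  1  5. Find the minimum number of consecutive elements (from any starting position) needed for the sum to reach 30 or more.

add 1: running sum 1 < 30
add 2: running sum 3 < 30
add 1: running sum 4 < 30
add 7: running sum 11 < 30
add 9: running sum 20 < 30
add 6: running sum 26 < 30
add 3: running sum 29 < 30
add 10: shortest ending here [7, 9, 6, 3, 10] sum 35, len 5
add 11: shortest ending here [6, 3, 10, 11] sum 30, len 4
add 2: shortest ending here [6, 3, 10, 11, 2] sum 32, len 5
add 10: shortest ending here [10, 11, 2, 10] sum 33, len 4
add 6: shortest ending here [10, 11, 2, 10, 6] sum 39, len 5
add 1: shortest ending here [11, 2, 10, 6, 1] sum 30, len 5
add 5: shortest ending here [11, 2, 10, 6, 1, 5] sum 35, len 6
Shortest qualifying length: 4.

4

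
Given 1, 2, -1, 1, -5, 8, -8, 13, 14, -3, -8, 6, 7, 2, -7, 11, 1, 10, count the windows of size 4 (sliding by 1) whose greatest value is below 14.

11

1 2 -1 1 → max 2  < 14 ✓
2 -1 1 -5 → max 2  < 14 ✓
-1 1 -5 8 → max 8  < 14 ✓
1 -5 8 -8 → max 8  < 14 ✓
-5 8 -8 13 → max 13  < 14 ✓
8 -8 13 14 → max 14
-8 13 14 -3 → max 14
13 14 -3 -8 → max 14
14 -3 -8 6 → max 14
-3 -8 6 7 → max 7  < 14 ✓
-8 6 7 2 → max 7  < 14 ✓
6 7 2 -7 → max 7  < 14 ✓
7 2 -7 11 → max 11  < 14 ✓
2 -7 11 1 → max 11  < 14 ✓
-7 11 1 10 → max 11  < 14 ✓
11 windows satisfy the condition.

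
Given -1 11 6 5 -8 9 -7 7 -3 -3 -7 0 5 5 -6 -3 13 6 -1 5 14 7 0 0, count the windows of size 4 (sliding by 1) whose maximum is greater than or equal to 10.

[-1, 11, 6, 5] → max 11  ≥ 10 ✓
[11, 6, 5, -8] → max 11  ≥ 10 ✓
[6, 5, -8, 9] → max 9
[5, -8, 9, -7] → max 9
[-8, 9, -7, 7] → max 9
[9, -7, 7, -3] → max 9
[-7, 7, -3, -3] → max 7
[7, -3, -3, -7] → max 7
[-3, -3, -7, 0] → max 0
[-3, -7, 0, 5] → max 5
[-7, 0, 5, 5] → max 5
[0, 5, 5, -6] → max 5
[5, 5, -6, -3] → max 5
[5, -6, -3, 13] → max 13  ≥ 10 ✓
[-6, -3, 13, 6] → max 13  ≥ 10 ✓
[-3, 13, 6, -1] → max 13  ≥ 10 ✓
[13, 6, -1, 5] → max 13  ≥ 10 ✓
[6, -1, 5, 14] → max 14  ≥ 10 ✓
[-1, 5, 14, 7] → max 14  ≥ 10 ✓
[5, 14, 7, 0] → max 14  ≥ 10 ✓
[14, 7, 0, 0] → max 14  ≥ 10 ✓
10 windows satisfy the condition.

10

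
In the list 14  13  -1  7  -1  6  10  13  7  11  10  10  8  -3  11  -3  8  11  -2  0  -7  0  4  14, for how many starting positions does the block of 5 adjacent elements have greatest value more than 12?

8

(14, 13, -1, 7, -1) → max 14  > 12 ✓
(13, -1, 7, -1, 6) → max 13  > 12 ✓
(-1, 7, -1, 6, 10) → max 10
(7, -1, 6, 10, 13) → max 13  > 12 ✓
(-1, 6, 10, 13, 7) → max 13  > 12 ✓
(6, 10, 13, 7, 11) → max 13  > 12 ✓
(10, 13, 7, 11, 10) → max 13  > 12 ✓
(13, 7, 11, 10, 10) → max 13  > 12 ✓
(7, 11, 10, 10, 8) → max 11
(11, 10, 10, 8, -3) → max 11
(10, 10, 8, -3, 11) → max 11
(10, 8, -3, 11, -3) → max 11
(8, -3, 11, -3, 8) → max 11
(-3, 11, -3, 8, 11) → max 11
(11, -3, 8, 11, -2) → max 11
(-3, 8, 11, -2, 0) → max 11
(8, 11, -2, 0, -7) → max 11
(11, -2, 0, -7, 0) → max 11
(-2, 0, -7, 0, 4) → max 4
(0, -7, 0, 4, 14) → max 14  > 12 ✓
8 windows satisfy the condition.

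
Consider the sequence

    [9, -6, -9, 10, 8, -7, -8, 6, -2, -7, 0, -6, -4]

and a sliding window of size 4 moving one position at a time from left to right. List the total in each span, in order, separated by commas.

4, 3, 2, 3, -1, -11, -11, -3, -15, -17

(9, -6, -9, 10) → sum 4
(-6, -9, 10, 8) → sum 3
(-9, 10, 8, -7) → sum 2
(10, 8, -7, -8) → sum 3
(8, -7, -8, 6) → sum -1
(-7, -8, 6, -2) → sum -11
(-8, 6, -2, -7) → sum -11
(6, -2, -7, 0) → sum -3
(-2, -7, 0, -6) → sum -15
(-7, 0, -6, -4) → sum -17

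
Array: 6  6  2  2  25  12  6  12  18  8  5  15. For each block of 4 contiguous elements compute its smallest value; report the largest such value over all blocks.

6

6 6 2 2 → min 2
6 2 2 25 → min 2
2 2 25 12 → min 2
2 25 12 6 → min 2
25 12 6 12 → min 6
12 6 12 18 → min 6
6 12 18 8 → min 6
12 18 8 5 → min 5
18 8 5 15 → min 5
Largest of these is 6.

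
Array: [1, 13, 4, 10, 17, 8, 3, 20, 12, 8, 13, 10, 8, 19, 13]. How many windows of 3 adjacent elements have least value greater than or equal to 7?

7

[1, 13, 4] → min 1
[13, 4, 10] → min 4
[4, 10, 17] → min 4
[10, 17, 8] → min 8  ≥ 7 ✓
[17, 8, 3] → min 3
[8, 3, 20] → min 3
[3, 20, 12] → min 3
[20, 12, 8] → min 8  ≥ 7 ✓
[12, 8, 13] → min 8  ≥ 7 ✓
[8, 13, 10] → min 8  ≥ 7 ✓
[13, 10, 8] → min 8  ≥ 7 ✓
[10, 8, 19] → min 8  ≥ 7 ✓
[8, 19, 13] → min 8  ≥ 7 ✓
7 windows satisfy the condition.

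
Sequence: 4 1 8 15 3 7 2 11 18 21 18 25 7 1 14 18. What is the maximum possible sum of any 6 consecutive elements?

Window sums for each of the 11 positions:
[4, 1, 8, 15, 3, 7] → sum 38
[1, 8, 15, 3, 7, 2] → sum 36
[8, 15, 3, 7, 2, 11] → sum 46
[15, 3, 7, 2, 11, 18] → sum 56
[3, 7, 2, 11, 18, 21] → sum 62
[7, 2, 11, 18, 21, 18] → sum 77
[2, 11, 18, 21, 18, 25] → sum 95
[11, 18, 21, 18, 25, 7] → sum 100
[18, 21, 18, 25, 7, 1] → sum 90
[21, 18, 25, 7, 1, 14] → sum 86
[18, 25, 7, 1, 14, 18] → sum 83
Maximum of these is 100.

100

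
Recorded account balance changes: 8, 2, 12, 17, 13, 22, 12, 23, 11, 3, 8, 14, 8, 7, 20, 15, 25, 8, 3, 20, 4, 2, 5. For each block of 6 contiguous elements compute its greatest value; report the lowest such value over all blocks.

14

[8, 2, 12, 17, 13, 22] → max 22
[2, 12, 17, 13, 22, 12] → max 22
[12, 17, 13, 22, 12, 23] → max 23
[17, 13, 22, 12, 23, 11] → max 23
[13, 22, 12, 23, 11, 3] → max 23
[22, 12, 23, 11, 3, 8] → max 23
[12, 23, 11, 3, 8, 14] → max 23
[23, 11, 3, 8, 14, 8] → max 23
[11, 3, 8, 14, 8, 7] → max 14
[3, 8, 14, 8, 7, 20] → max 20
[8, 14, 8, 7, 20, 15] → max 20
[14, 8, 7, 20, 15, 25] → max 25
[8, 7, 20, 15, 25, 8] → max 25
[7, 20, 15, 25, 8, 3] → max 25
[20, 15, 25, 8, 3, 20] → max 25
[15, 25, 8, 3, 20, 4] → max 25
[25, 8, 3, 20, 4, 2] → max 25
[8, 3, 20, 4, 2, 5] → max 20
Lowest of these is 14.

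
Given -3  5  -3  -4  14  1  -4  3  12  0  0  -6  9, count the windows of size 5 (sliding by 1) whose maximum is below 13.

[-3, 5, -3, -4, 14] → max 14
[5, -3, -4, 14, 1] → max 14
[-3, -4, 14, 1, -4] → max 14
[-4, 14, 1, -4, 3] → max 14
[14, 1, -4, 3, 12] → max 14
[1, -4, 3, 12, 0] → max 12  < 13 ✓
[-4, 3, 12, 0, 0] → max 12  < 13 ✓
[3, 12, 0, 0, -6] → max 12  < 13 ✓
[12, 0, 0, -6, 9] → max 12  < 13 ✓
4 windows satisfy the condition.

4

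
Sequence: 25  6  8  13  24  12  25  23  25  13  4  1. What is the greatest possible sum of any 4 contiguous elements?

86

(25, 6, 8, 13) → sum 52
(6, 8, 13, 24) → sum 51
(8, 13, 24, 12) → sum 57
(13, 24, 12, 25) → sum 74
(24, 12, 25, 23) → sum 84
(12, 25, 23, 25) → sum 85
(25, 23, 25, 13) → sum 86
(23, 25, 13, 4) → sum 65
(25, 13, 4, 1) → sum 43
Greatest of these is 86.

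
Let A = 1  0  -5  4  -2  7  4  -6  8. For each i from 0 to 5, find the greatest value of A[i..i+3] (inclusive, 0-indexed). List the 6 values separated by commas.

(1, 0, -5, 4) → max 4
(0, -5, 4, -2) → max 4
(-5, 4, -2, 7) → max 7
(4, -2, 7, 4) → max 7
(-2, 7, 4, -6) → max 7
(7, 4, -6, 8) → max 8

4, 4, 7, 7, 7, 8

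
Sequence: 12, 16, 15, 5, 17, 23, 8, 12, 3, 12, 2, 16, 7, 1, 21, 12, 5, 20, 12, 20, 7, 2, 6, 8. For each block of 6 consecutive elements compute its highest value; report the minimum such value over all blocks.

16

Window maxs for each of the 19 positions:
12 16 15 5 17 23 → max 23
16 15 5 17 23 8 → max 23
15 5 17 23 8 12 → max 23
5 17 23 8 12 3 → max 23
17 23 8 12 3 12 → max 23
23 8 12 3 12 2 → max 23
8 12 3 12 2 16 → max 16
12 3 12 2 16 7 → max 16
3 12 2 16 7 1 → max 16
12 2 16 7 1 21 → max 21
2 16 7 1 21 12 → max 21
16 7 1 21 12 5 → max 21
7 1 21 12 5 20 → max 21
1 21 12 5 20 12 → max 21
21 12 5 20 12 20 → max 21
12 5 20 12 20 7 → max 20
5 20 12 20 7 2 → max 20
20 12 20 7 2 6 → max 20
12 20 7 2 6 8 → max 20
Minimum of these is 16.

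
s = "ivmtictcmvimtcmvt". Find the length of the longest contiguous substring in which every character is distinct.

[i] len 1
[i, v] len 2
[i, v, m] len 3
[i, v, m, t] len 4
[v, m, t, i] len 4
[v, m, t, i, c] len 5
[i, c, t] len 3
[t, c] len 2
[t, c, m] len 3
[t, c, m, v] len 4
[t, c, m, v, i] len 5
[v, i, m] len 3
[v, i, m, t] len 4
[v, i, m, t, c] len 5
[t, c, m] len 3
[t, c, m, v] len 4
[c, m, v, t] len 4
Longest all-distinct length: 5.

5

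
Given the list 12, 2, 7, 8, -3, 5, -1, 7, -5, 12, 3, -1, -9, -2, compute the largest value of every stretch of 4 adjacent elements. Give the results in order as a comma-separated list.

12, 8, 8, 8, 7, 7, 12, 12, 12, 12, 3

(12, 2, 7, 8) → max 12
(2, 7, 8, -3) → max 8
(7, 8, -3, 5) → max 8
(8, -3, 5, -1) → max 8
(-3, 5, -1, 7) → max 7
(5, -1, 7, -5) → max 7
(-1, 7, -5, 12) → max 12
(7, -5, 12, 3) → max 12
(-5, 12, 3, -1) → max 12
(12, 3, -1, -9) → max 12
(3, -1, -9, -2) → max 3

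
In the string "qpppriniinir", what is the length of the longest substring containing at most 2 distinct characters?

6

add q: window [q] (1 distinct), len 1
add p: window [q, p] (2 distinct), len 2
add p: window [q, p, p] (2 distinct), len 3
add p: window [q, p, p, p] (2 distinct), len 4
add r: window [p, p, p, r] (2 distinct), len 4
add i: window [r, i] (2 distinct), len 2
add n: window [i, n] (2 distinct), len 2
add i: window [i, n, i] (2 distinct), len 3
add i: window [i, n, i, i] (2 distinct), len 4
add n: window [i, n, i, i, n] (2 distinct), len 5
add i: window [i, n, i, i, n, i] (2 distinct), len 6
add r: window [i, r] (2 distinct), len 2
Longest length with ≤2 distinct: 6.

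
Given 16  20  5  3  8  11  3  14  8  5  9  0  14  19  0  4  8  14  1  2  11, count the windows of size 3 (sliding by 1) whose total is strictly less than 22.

5

(16, 20, 5) → sum 41
(20, 5, 3) → sum 28
(5, 3, 8) → sum 16  < 22 ✓
(3, 8, 11) → sum 22
(8, 11, 3) → sum 22
(11, 3, 14) → sum 28
(3, 14, 8) → sum 25
(14, 8, 5) → sum 27
(8, 5, 9) → sum 22
(5, 9, 0) → sum 14  < 22 ✓
(9, 0, 14) → sum 23
(0, 14, 19) → sum 33
(14, 19, 0) → sum 33
(19, 0, 4) → sum 23
(0, 4, 8) → sum 12  < 22 ✓
(4, 8, 14) → sum 26
(8, 14, 1) → sum 23
(14, 1, 2) → sum 17  < 22 ✓
(1, 2, 11) → sum 14  < 22 ✓
5 windows satisfy the condition.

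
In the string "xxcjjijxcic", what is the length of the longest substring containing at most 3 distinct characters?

5

[x] 1 distinct, len 1
[x, x] 1 distinct, len 2
[x, x, c] 2 distinct, len 3
[x, x, c, j] 3 distinct, len 4
[x, x, c, j, j] 3 distinct, len 5
[c, j, j, i] 3 distinct, len 4
[c, j, j, i, j] 3 distinct, len 5
[j, j, i, j, x] 3 distinct, len 5
[j, x, c] 3 distinct, len 3
[x, c, i] 3 distinct, len 3
[x, c, i, c] 3 distinct, len 4
Longest length with ≤3 distinct: 5.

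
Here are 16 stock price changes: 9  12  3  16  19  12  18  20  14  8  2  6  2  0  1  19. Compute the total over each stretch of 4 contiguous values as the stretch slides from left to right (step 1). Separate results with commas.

40, 50, 50, 65, 69, 64, 60, 44, 30, 18, 10, 9, 22

9 12 3 16 → sum 40
12 3 16 19 → sum 50
3 16 19 12 → sum 50
16 19 12 18 → sum 65
19 12 18 20 → sum 69
12 18 20 14 → sum 64
18 20 14 8 → sum 60
20 14 8 2 → sum 44
14 8 2 6 → sum 30
8 2 6 2 → sum 18
2 6 2 0 → sum 10
6 2 0 1 → sum 9
2 0 1 19 → sum 22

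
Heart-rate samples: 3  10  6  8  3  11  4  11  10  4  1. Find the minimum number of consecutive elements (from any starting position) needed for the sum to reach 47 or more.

add 3: running sum 3 < 47
add 10: running sum 13 < 47
add 6: running sum 19 < 47
add 8: running sum 27 < 47
add 3: running sum 30 < 47
add 11: running sum 41 < 47
add 4: running sum 45 < 47
add 11: shortest ending here [10, 6, 8, 3, 11, 4, 11] sum 53, len 7
add 10: shortest ending here [8, 3, 11, 4, 11, 10] sum 47, len 6
add 4: shortest ending here [8, 3, 11, 4, 11, 10, 4] sum 51, len 7
add 1: shortest ending here [8, 3, 11, 4, 11, 10, 4, 1] sum 52, len 8
Shortest qualifying length: 6.

6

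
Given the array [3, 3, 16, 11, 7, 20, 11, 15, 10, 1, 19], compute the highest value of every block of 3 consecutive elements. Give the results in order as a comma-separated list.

(3, 3, 16) → max 16
(3, 16, 11) → max 16
(16, 11, 7) → max 16
(11, 7, 20) → max 20
(7, 20, 11) → max 20
(20, 11, 15) → max 20
(11, 15, 10) → max 15
(15, 10, 1) → max 15
(10, 1, 19) → max 19

16, 16, 16, 20, 20, 20, 15, 15, 19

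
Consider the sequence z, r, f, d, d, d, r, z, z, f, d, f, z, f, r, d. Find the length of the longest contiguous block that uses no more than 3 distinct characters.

7

add z: window [z] (1 distinct), len 1
add r: window [z, r] (2 distinct), len 2
add f: window [z, r, f] (3 distinct), len 3
add d: window [r, f, d] (3 distinct), len 3
add d: window [r, f, d, d] (3 distinct), len 4
add d: window [r, f, d, d, d] (3 distinct), len 5
add r: window [r, f, d, d, d, r] (3 distinct), len 6
add z: window [d, d, d, r, z] (3 distinct), len 5
add z: window [d, d, d, r, z, z] (3 distinct), len 6
add f: window [r, z, z, f] (3 distinct), len 4
add d: window [z, z, f, d] (3 distinct), len 4
add f: window [z, z, f, d, f] (3 distinct), len 5
add z: window [z, z, f, d, f, z] (3 distinct), len 6
add f: window [z, z, f, d, f, z, f] (3 distinct), len 7
add r: window [f, z, f, r] (3 distinct), len 4
add d: window [f, r, d] (3 distinct), len 3
Longest length with ≤3 distinct: 7.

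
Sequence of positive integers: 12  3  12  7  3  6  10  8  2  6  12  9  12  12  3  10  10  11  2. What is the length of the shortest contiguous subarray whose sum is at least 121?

15

add 12: running sum 12 < 121
add 3: running sum 15 < 121
add 12: running sum 27 < 121
add 7: running sum 34 < 121
add 3: running sum 37 < 121
add 6: running sum 43 < 121
add 10: running sum 53 < 121
add 8: running sum 61 < 121
add 2: running sum 63 < 121
add 6: running sum 69 < 121
add 12: running sum 81 < 121
add 9: running sum 90 < 121
add 12: running sum 102 < 121
add 12: running sum 114 < 121
add 3: running sum 117 < 121
add 10: shortest ending here [12, 3, 12, 7, 3, 6, 10, 8, 2, 6, 12, 9, 12, 12, 3, 10] sum 127, len 16
add 10: shortest ending here [12, 7, 3, 6, 10, 8, 2, 6, 12, 9, 12, 12, 3, 10, 10] sum 122, len 15
add 11: shortest ending here [7, 3, 6, 10, 8, 2, 6, 12, 9, 12, 12, 3, 10, 10, 11] sum 121, len 15
add 2: shortest ending here [7, 3, 6, 10, 8, 2, 6, 12, 9, 12, 12, 3, 10, 10, 11, 2] sum 123, len 16
Shortest qualifying length: 15.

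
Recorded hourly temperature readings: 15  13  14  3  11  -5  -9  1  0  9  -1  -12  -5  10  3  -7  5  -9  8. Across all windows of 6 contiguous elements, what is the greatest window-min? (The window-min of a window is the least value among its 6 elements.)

[15, 13, 14, 3, 11, -5] → min -5
[13, 14, 3, 11, -5, -9] → min -9
[14, 3, 11, -5, -9, 1] → min -9
[3, 11, -5, -9, 1, 0] → min -9
[11, -5, -9, 1, 0, 9] → min -9
[-5, -9, 1, 0, 9, -1] → min -9
[-9, 1, 0, 9, -1, -12] → min -12
[1, 0, 9, -1, -12, -5] → min -12
[0, 9, -1, -12, -5, 10] → min -12
[9, -1, -12, -5, 10, 3] → min -12
[-1, -12, -5, 10, 3, -7] → min -12
[-12, -5, 10, 3, -7, 5] → min -12
[-5, 10, 3, -7, 5, -9] → min -9
[10, 3, -7, 5, -9, 8] → min -9
Greatest of these is -5.

-5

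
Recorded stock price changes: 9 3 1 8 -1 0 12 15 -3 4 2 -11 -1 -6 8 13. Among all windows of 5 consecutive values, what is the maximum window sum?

9 3 1 8 -1 → sum 20
3 1 8 -1 0 → sum 11
1 8 -1 0 12 → sum 20
8 -1 0 12 15 → sum 34
-1 0 12 15 -3 → sum 23
0 12 15 -3 4 → sum 28
12 15 -3 4 2 → sum 30
15 -3 4 2 -11 → sum 7
-3 4 2 -11 -1 → sum -9
4 2 -11 -1 -6 → sum -12
2 -11 -1 -6 8 → sum -8
-11 -1 -6 8 13 → sum 3
Maximum of these is 34.

34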